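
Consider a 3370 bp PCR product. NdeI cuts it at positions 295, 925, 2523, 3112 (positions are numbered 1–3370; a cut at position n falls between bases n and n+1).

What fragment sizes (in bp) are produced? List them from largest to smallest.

1598, 630, 589, 295, 258 bp

Linear molecule, 4 cuts → 5 fragments:
  295 − 0 = 295 bp
  925 − 295 = 630 bp
  2523 − 925 = 1598 bp
  3112 − 2523 = 589 bp
  3370 − 3112 = 258 bp
Sorted largest to smallest: 1598, 630, 589, 295, 258 bp.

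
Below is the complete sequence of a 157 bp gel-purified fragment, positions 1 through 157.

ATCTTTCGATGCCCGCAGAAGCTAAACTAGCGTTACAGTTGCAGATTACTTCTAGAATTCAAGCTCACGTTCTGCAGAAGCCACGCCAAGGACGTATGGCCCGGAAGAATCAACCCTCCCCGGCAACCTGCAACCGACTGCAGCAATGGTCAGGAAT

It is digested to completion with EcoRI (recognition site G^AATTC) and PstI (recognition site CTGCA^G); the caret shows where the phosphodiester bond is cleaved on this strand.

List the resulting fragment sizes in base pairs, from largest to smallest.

66, 55, 21, 15 bp

The EcoRI site (GAATTC) starts at position 55.
EcoRI cuts after the first base of each site, so after position 55.
PstI sites (CTGCAG) start at positions 72, 138.
PstI cuts after base 5 of each site (before the last base), so after positions 76, 142.
Combined cut positions: 55, 76, 142.
Linear molecule, 3 cuts → 4 fragments:
  1–55 → 55 bp
  56–76 → 21 bp
  77–142 → 66 bp
  143–157 → 15 bp
Sorted largest to smallest: 66, 55, 21, 15 bp.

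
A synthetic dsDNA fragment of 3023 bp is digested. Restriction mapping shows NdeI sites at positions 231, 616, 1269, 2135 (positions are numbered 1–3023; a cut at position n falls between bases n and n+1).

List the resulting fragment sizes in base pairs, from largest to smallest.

888, 866, 653, 385, 231 bp

Linear molecule, 4 cuts → 5 fragments:
  231 − 0 = 231 bp
  616 − 231 = 385 bp
  1269 − 616 = 653 bp
  2135 − 1269 = 866 bp
  3023 − 2135 = 888 bp
Sorted largest to smallest: 888, 866, 653, 385, 231 bp.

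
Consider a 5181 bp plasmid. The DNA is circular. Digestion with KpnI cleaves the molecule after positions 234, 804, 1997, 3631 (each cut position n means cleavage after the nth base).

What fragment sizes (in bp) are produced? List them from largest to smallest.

Circular molecule, 4 cuts → 4 fragments:
  804 − 234 = 570 bp
  1997 − 804 = 1193 bp
  3631 − 1997 = 1634 bp
  wrap: 5181 − 3631 + 234 = 1784 bp
Sorted largest to smallest: 1784, 1634, 1193, 570 bp.

1784, 1634, 1193, 570 bp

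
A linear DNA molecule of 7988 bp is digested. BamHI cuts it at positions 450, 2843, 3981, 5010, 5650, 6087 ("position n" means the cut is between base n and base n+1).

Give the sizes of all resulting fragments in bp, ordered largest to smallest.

Linear molecule, 6 cuts → 7 fragments:
  450 − 0 = 450 bp
  2843 − 450 = 2393 bp
  3981 − 2843 = 1138 bp
  5010 − 3981 = 1029 bp
  5650 − 5010 = 640 bp
  6087 − 5650 = 437 bp
  7988 − 6087 = 1901 bp
Sorted largest to smallest: 2393, 1901, 1138, 1029, 640, 450, 437 bp.

2393, 1901, 1138, 1029, 640, 450, 437 bp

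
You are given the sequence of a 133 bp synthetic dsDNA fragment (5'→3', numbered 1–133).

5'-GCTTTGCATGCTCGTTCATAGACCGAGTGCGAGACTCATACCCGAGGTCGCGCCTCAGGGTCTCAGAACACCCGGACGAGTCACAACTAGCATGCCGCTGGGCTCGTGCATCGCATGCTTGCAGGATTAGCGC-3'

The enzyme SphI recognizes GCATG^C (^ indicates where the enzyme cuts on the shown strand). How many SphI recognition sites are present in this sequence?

3

GCATGC occurs starting at positions 6, 90, 113.
SphI cuts at 3 sites.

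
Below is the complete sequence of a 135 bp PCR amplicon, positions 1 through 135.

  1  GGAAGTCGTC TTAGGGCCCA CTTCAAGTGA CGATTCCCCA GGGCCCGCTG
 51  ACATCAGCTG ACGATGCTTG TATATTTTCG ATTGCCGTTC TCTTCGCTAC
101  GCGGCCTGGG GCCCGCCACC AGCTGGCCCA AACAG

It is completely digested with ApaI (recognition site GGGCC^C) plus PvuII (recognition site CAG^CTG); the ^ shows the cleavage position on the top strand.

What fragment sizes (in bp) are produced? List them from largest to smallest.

ApaI sites (GGGCCC) start at positions 14, 41, 109.
ApaI cuts after base 5 of each site (before the last base), so after positions 18, 45, 113.
PvuII sites (CAGCTG) start at positions 55, 120.
PvuII cuts after base 3 of each site, so after positions 57, 122.
Combined cut positions: 18, 45, 57, 113, 122.
Linear molecule, 5 cuts → 6 fragments:
  1–18 → 18 bp
  19–45 → 27 bp
  46–57 → 12 bp
  58–113 → 56 bp
  114–122 → 9 bp
  123–135 → 13 bp
Sorted largest to smallest: 56, 27, 18, 13, 12, 9 bp.

56, 27, 18, 13, 12, 9 bp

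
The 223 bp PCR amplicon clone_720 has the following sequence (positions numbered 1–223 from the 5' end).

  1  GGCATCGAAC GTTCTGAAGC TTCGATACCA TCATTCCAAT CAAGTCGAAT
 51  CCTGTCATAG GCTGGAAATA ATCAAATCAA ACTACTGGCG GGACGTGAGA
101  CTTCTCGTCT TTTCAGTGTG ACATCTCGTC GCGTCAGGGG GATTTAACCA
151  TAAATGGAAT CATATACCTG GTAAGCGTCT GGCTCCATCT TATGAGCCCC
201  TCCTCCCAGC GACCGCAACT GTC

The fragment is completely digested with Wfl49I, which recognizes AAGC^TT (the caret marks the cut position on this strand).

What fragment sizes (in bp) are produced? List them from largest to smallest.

203, 20 bp

The Wfl49I site (AAGCTT) starts at position 17.
Wfl49I cuts after base 4 of each site, so after position 20.
Linear molecule, 1 cut → 2 fragments:
  1–20 → 20 bp
  21–223 → 203 bp
Sorted largest to smallest: 203, 20 bp.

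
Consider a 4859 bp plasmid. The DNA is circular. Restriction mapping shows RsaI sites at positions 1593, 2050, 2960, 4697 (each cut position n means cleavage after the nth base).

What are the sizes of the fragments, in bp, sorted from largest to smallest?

1755, 1737, 910, 457 bp

Circular molecule, 4 cuts → 4 fragments:
  2050 − 1593 = 457 bp
  2960 − 2050 = 910 bp
  4697 − 2960 = 1737 bp
  wrap: 4859 − 4697 + 1593 = 1755 bp
Sorted largest to smallest: 1755, 1737, 910, 457 bp.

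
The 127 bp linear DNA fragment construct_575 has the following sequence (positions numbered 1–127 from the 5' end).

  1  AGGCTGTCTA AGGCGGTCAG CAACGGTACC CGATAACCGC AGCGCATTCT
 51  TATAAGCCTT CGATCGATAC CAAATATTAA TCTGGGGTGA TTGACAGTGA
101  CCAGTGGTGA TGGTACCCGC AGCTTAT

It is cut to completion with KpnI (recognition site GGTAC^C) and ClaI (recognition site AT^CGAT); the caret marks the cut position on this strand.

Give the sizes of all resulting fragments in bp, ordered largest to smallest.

52, 35, 29, 11 bp

KpnI sites (GGTACC) start at positions 25, 112.
KpnI cuts after base 5 of each site (before the last base), so after positions 29, 116.
The ClaI site (ATCGAT) starts at position 63.
ClaI cuts after base 2 of each site, so after position 64.
Combined cut positions: 29, 64, 116.
Linear molecule, 3 cuts → 4 fragments:
  1–29 → 29 bp
  30–64 → 35 bp
  65–116 → 52 bp
  117–127 → 11 bp
Sorted largest to smallest: 52, 35, 29, 11 bp.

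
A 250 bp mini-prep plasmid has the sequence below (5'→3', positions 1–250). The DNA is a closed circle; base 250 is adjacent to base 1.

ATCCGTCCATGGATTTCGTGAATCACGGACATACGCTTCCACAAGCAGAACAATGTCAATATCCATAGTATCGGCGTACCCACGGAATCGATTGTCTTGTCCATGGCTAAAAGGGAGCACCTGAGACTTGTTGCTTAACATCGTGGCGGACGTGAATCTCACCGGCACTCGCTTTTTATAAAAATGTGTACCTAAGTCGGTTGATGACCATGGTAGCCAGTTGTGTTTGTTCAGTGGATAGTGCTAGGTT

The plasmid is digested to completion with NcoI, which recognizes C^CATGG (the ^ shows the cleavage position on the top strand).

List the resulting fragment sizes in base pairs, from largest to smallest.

107, 94, 49 bp

NcoI sites (CCATGG) start at positions 7, 101, 208.
NcoI cuts after the first base of each site, so after positions 7, 101, 208.
Circular molecule, 3 cuts → 3 fragments:
  8–101 → 94 bp
  102–208 → 107 bp
  209–250 then 1–7 → 42 + 7 = 49 bp
Sorted largest to smallest: 107, 94, 49 bp.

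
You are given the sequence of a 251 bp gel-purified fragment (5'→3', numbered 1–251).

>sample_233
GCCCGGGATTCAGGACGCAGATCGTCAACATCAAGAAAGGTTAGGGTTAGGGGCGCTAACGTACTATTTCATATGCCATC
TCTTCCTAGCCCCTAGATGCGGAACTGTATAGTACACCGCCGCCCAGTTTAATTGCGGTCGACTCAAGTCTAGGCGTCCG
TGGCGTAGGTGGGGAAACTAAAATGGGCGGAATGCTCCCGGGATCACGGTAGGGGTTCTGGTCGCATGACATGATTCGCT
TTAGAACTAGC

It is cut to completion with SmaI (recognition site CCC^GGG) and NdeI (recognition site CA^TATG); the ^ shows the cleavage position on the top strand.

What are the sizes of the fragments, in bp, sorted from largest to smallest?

SmaI sites (CCCGGG) start at positions 2, 197.
SmaI cuts after base 3 of each site, so after positions 4, 199.
The NdeI site (CATATG) starts at position 70.
NdeI cuts after base 2 of each site, so after position 71.
Combined cut positions: 4, 71, 199.
Linear molecule, 3 cuts → 4 fragments:
  1–4 → 4 bp
  5–71 → 67 bp
  72–199 → 128 bp
  200–251 → 52 bp
Sorted largest to smallest: 128, 67, 52, 4 bp.

128, 67, 52, 4 bp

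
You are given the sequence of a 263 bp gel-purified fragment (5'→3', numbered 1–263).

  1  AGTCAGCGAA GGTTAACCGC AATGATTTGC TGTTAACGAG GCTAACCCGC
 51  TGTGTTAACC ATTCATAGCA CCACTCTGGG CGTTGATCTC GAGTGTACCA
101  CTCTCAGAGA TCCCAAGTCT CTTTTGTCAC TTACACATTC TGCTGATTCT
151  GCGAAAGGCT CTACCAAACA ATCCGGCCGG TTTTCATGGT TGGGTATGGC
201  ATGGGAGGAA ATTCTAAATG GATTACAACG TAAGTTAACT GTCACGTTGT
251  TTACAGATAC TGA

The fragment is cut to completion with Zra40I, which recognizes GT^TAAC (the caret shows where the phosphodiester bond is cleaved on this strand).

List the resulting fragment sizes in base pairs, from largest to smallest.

Zra40I sites (GTTAAC) start at positions 12, 32, 54, 234.
Zra40I cuts after base 2 of each site, so after positions 13, 33, 55, 235.
Linear molecule, 4 cuts → 5 fragments:
  1–13 → 13 bp
  14–33 → 20 bp
  34–55 → 22 bp
  56–235 → 180 bp
  236–263 → 28 bp
Sorted largest to smallest: 180, 28, 22, 20, 13 bp.

180, 28, 22, 20, 13 bp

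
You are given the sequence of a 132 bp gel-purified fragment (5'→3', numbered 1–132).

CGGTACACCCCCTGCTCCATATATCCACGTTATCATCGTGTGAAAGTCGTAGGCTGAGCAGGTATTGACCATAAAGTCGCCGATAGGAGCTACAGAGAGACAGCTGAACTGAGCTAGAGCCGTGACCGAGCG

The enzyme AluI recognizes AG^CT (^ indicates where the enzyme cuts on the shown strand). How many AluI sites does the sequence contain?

AGCT occurs starting at positions 88, 102, 112.
AluI cuts at 3 sites.

3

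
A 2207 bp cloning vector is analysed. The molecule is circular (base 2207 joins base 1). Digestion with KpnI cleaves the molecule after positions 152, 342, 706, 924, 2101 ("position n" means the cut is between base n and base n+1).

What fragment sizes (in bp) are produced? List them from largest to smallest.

Circular molecule, 5 cuts → 5 fragments:
  342 − 152 = 190 bp
  706 − 342 = 364 bp
  924 − 706 = 218 bp
  2101 − 924 = 1177 bp
  wrap: 2207 − 2101 + 152 = 258 bp
Sorted largest to smallest: 1177, 364, 258, 218, 190 bp.

1177, 364, 258, 218, 190 bp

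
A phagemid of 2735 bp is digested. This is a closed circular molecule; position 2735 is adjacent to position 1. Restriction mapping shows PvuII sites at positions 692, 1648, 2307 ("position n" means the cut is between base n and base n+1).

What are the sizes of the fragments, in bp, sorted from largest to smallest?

Circular molecule, 3 cuts → 3 fragments:
  1648 − 692 = 956 bp
  2307 − 1648 = 659 bp
  wrap: 2735 − 2307 + 692 = 1120 bp
Sorted largest to smallest: 1120, 956, 659 bp.

1120, 956, 659 bp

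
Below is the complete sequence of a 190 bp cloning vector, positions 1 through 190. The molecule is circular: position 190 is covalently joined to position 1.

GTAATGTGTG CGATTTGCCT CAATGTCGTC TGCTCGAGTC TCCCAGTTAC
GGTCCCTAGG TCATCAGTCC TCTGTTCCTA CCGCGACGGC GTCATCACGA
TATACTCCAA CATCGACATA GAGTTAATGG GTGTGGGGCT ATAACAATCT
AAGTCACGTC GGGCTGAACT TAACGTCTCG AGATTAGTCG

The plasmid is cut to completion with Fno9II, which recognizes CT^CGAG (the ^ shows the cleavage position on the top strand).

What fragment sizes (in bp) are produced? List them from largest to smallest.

144, 46 bp

Fno9II sites (CTCGAG) start at positions 33, 177.
Fno9II cuts after base 2 of each site, so after positions 34, 178.
Circular molecule, 2 cuts → 2 fragments:
  35–178 → 144 bp
  179–190 then 1–34 → 12 + 34 = 46 bp
Sorted largest to smallest: 144, 46 bp.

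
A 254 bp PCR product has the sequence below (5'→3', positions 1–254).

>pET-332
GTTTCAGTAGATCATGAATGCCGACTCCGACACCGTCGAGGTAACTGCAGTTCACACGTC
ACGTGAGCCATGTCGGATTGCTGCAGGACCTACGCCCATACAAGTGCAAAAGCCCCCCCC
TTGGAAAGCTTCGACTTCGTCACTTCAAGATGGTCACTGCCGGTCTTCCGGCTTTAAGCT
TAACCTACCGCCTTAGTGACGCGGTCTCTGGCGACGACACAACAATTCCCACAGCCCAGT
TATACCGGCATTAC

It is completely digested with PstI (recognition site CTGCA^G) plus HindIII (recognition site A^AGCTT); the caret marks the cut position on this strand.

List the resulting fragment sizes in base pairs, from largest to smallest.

78, 50, 49, 41, 36 bp

PstI sites (CTGCAG) start at positions 45, 81.
PstI cuts after base 5 of each site (before the last base), so after positions 49, 85.
HindIII sites (AAGCTT) start at positions 126, 176.
HindIII cuts after the first base of each site, so after positions 126, 176.
Combined cut positions: 49, 85, 126, 176.
Linear molecule, 4 cuts → 5 fragments:
  1–49 → 49 bp
  50–85 → 36 bp
  86–126 → 41 bp
  127–176 → 50 bp
  177–254 → 78 bp
Sorted largest to smallest: 78, 50, 49, 41, 36 bp.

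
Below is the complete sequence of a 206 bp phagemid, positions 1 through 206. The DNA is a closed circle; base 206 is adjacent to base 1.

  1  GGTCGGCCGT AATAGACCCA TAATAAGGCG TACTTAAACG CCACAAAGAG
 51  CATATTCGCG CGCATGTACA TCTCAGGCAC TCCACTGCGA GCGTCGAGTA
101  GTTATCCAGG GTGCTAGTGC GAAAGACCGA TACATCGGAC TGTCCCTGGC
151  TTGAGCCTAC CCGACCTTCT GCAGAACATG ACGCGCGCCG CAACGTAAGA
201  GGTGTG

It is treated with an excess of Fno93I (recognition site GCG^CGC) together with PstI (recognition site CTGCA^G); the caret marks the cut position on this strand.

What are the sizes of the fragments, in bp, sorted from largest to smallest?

Fno93I sites (GCGCGC) start at positions 58, 183.
Fno93I cuts after base 3 of each site, so after positions 60, 185.
The PstI site (CTGCAG) starts at position 169.
PstI cuts after base 5 of each site (before the last base), so after position 173.
Combined cut positions: 60, 173, 185.
Circular molecule, 3 cuts → 3 fragments:
  61–173 → 113 bp
  174–185 → 12 bp
  186–206 then 1–60 → 21 + 60 = 81 bp
Sorted largest to smallest: 113, 81, 12 bp.

113, 81, 12 bp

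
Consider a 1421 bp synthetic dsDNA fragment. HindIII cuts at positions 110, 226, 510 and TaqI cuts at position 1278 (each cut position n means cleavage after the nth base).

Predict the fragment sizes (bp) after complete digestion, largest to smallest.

768, 284, 143, 116, 110 bp

Combined cut positions (sorted): 110, 226, 510, 1278.
Linear molecule, 4 cuts → 5 fragments:
  110 − 0 = 110 bp
  226 − 110 = 116 bp
  510 − 226 = 284 bp
  1278 − 510 = 768 bp
  1421 − 1278 = 143 bp
Sorted largest to smallest: 768, 284, 143, 116, 110 bp.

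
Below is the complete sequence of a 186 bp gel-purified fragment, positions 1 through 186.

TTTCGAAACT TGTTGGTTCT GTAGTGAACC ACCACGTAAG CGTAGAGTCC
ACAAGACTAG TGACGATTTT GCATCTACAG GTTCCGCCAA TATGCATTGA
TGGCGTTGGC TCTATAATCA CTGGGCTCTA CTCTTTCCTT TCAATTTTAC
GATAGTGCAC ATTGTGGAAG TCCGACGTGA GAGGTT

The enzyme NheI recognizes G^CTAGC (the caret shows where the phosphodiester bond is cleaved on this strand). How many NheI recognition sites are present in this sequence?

0

No occurrence of GCTAGC is present in the sequence.
NheI does not cut: 0 sites.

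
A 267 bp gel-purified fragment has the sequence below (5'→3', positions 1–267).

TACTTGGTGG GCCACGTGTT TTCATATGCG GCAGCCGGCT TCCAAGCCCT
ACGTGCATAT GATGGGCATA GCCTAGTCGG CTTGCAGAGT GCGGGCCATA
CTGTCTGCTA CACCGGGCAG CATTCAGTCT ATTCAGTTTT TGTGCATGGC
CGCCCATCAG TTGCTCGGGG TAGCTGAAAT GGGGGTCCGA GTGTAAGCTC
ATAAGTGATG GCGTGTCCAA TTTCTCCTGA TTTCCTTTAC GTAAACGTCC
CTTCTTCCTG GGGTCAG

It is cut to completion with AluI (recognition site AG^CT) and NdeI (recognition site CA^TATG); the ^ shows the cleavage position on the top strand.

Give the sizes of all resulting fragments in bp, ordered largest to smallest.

AluI sites (AGCT) start at positions 172, 196.
AluI cuts after base 2 of each site, so after positions 173, 197.
NdeI sites (CATATG) start at positions 23, 56.
NdeI cuts after base 2 of each site, so after positions 24, 57.
Combined cut positions: 24, 57, 173, 197.
Linear molecule, 4 cuts → 5 fragments:
  1–24 → 24 bp
  25–57 → 33 bp
  58–173 → 116 bp
  174–197 → 24 bp
  198–267 → 70 bp
Sorted largest to smallest: 116, 70, 33, 24, 24 bp.

116, 70, 33, 24, 24 bp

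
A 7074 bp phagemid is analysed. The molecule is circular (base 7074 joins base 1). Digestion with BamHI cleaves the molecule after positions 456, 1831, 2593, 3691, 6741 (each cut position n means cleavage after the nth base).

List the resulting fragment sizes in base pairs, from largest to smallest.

Circular molecule, 5 cuts → 5 fragments:
  1831 − 456 = 1375 bp
  2593 − 1831 = 762 bp
  3691 − 2593 = 1098 bp
  6741 − 3691 = 3050 bp
  wrap: 7074 − 6741 + 456 = 789 bp
Sorted largest to smallest: 3050, 1375, 1098, 789, 762 bp.

3050, 1375, 1098, 789, 762 bp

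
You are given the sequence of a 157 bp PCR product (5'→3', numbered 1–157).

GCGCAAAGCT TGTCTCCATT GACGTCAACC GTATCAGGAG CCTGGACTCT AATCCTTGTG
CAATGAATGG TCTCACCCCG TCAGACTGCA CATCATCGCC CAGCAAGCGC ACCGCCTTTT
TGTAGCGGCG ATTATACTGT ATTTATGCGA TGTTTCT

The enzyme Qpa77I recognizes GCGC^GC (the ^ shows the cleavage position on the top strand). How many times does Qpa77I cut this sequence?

0

No occurrence of GCGCGC is present in the sequence.
Qpa77I does not cut: 0 sites.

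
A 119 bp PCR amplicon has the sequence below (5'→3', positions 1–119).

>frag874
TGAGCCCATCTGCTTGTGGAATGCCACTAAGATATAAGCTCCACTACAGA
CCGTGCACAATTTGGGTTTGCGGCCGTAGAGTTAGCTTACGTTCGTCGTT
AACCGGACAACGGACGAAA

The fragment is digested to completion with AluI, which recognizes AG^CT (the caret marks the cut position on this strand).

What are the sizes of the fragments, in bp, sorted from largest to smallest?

AluI sites (AGCT) start at positions 37, 84.
AluI cuts after base 2 of each site, so after positions 38, 85.
Linear molecule, 2 cuts → 3 fragments:
  1–38 → 38 bp
  39–85 → 47 bp
  86–119 → 34 bp
Sorted largest to smallest: 47, 38, 34 bp.

47, 38, 34 bp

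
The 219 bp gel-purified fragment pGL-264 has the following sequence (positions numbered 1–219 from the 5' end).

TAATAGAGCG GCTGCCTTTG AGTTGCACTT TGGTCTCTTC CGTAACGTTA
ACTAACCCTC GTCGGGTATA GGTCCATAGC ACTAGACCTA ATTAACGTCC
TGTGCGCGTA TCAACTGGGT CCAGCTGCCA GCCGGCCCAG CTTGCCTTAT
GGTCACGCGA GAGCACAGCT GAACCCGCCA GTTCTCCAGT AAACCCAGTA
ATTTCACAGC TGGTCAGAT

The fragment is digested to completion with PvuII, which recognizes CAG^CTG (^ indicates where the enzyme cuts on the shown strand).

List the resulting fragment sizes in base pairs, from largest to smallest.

124, 44, 41, 10 bp

PvuII sites (CAGCTG) start at positions 122, 166, 207.
PvuII cuts after base 3 of each site, so after positions 124, 168, 209.
Linear molecule, 3 cuts → 4 fragments:
  1–124 → 124 bp
  125–168 → 44 bp
  169–209 → 41 bp
  210–219 → 10 bp
Sorted largest to smallest: 124, 44, 41, 10 bp.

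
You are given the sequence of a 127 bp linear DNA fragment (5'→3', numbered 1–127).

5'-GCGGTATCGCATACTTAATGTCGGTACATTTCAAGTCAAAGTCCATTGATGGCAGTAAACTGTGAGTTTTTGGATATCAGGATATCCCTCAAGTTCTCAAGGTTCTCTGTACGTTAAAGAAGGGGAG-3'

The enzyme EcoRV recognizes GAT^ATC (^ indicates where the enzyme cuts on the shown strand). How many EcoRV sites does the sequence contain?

GATATC occurs starting at positions 73, 81.
EcoRV cuts at 2 sites.

2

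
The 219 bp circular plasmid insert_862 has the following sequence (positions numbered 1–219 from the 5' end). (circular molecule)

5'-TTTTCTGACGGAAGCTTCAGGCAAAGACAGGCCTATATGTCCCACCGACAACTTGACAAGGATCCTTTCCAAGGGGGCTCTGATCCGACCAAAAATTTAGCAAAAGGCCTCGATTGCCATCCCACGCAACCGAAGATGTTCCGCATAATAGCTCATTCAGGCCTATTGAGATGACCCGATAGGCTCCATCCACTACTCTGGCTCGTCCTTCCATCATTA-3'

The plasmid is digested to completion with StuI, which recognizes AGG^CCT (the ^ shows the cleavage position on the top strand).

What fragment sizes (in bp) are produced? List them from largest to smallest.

StuI sites (AGGCCT) start at positions 29, 105, 159.
StuI cuts after base 3 of each site, so after positions 31, 107, 161.
Circular molecule, 3 cuts → 3 fragments:
  32–107 → 76 bp
  108–161 → 54 bp
  162–219 then 1–31 → 58 + 31 = 89 bp
Sorted largest to smallest: 89, 76, 54 bp.

89, 76, 54 bp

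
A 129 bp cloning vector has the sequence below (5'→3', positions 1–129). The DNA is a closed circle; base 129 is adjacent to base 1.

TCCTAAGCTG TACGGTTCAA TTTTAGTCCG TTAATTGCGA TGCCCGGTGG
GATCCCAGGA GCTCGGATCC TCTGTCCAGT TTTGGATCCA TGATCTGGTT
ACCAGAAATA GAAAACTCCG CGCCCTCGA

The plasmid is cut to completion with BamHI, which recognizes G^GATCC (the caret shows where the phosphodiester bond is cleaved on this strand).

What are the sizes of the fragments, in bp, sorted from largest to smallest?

95, 19, 15 bp

BamHI sites (GGATCC) start at positions 50, 65, 84.
BamHI cuts after the first base of each site, so after positions 50, 65, 84.
Circular molecule, 3 cuts → 3 fragments:
  51–65 → 15 bp
  66–84 → 19 bp
  85–129 then 1–50 → 45 + 50 = 95 bp
Sorted largest to smallest: 95, 19, 15 bp.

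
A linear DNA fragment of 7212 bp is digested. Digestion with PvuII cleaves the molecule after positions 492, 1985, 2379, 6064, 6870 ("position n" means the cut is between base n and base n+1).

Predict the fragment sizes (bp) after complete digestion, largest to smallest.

3685, 1493, 806, 492, 394, 342 bp

Linear molecule, 5 cuts → 6 fragments:
  492 − 0 = 492 bp
  1985 − 492 = 1493 bp
  2379 − 1985 = 394 bp
  6064 − 2379 = 3685 bp
  6870 − 6064 = 806 bp
  7212 − 6870 = 342 bp
Sorted largest to smallest: 3685, 1493, 806, 492, 394, 342 bp.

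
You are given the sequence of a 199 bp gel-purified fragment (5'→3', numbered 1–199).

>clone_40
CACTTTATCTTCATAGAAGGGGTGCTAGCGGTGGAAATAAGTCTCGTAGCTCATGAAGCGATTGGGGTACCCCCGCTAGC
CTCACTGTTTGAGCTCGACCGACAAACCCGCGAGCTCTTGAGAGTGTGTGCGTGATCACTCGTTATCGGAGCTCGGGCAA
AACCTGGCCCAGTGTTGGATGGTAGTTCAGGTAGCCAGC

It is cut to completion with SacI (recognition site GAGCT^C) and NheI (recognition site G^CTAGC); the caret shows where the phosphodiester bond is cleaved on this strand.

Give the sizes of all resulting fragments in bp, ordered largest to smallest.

51, 46, 37, 24, 21, 20 bp

SacI sites (GAGCTC) start at positions 91, 112, 149.
SacI cuts after base 5 of each site (before the last base), so after positions 95, 116, 153.
NheI sites (GCTAGC) start at positions 24, 75.
NheI cuts after the first base of each site, so after positions 24, 75.
Combined cut positions: 24, 75, 95, 116, 153.
Linear molecule, 5 cuts → 6 fragments:
  1–24 → 24 bp
  25–75 → 51 bp
  76–95 → 20 bp
  96–116 → 21 bp
  117–153 → 37 bp
  154–199 → 46 bp
Sorted largest to smallest: 51, 46, 37, 24, 21, 20 bp.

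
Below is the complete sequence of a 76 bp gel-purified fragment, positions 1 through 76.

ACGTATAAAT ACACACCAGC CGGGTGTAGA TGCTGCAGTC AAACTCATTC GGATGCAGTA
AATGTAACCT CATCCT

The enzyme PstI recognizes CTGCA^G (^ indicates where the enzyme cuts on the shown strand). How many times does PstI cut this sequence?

CTGCAG occurs starting at position 33.
PstI cuts at 1 site.

1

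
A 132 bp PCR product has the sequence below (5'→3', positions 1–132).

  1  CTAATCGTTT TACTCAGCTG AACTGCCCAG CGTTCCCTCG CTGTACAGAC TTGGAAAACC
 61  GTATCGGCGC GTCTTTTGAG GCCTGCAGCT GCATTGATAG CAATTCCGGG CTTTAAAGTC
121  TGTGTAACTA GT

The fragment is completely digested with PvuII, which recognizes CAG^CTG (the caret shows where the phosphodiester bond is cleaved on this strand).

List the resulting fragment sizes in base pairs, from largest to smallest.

71, 44, 17 bp

PvuII sites (CAGCTG) start at positions 15, 86.
PvuII cuts after base 3 of each site, so after positions 17, 88.
Linear molecule, 2 cuts → 3 fragments:
  1–17 → 17 bp
  18–88 → 71 bp
  89–132 → 44 bp
Sorted largest to smallest: 71, 44, 17 bp.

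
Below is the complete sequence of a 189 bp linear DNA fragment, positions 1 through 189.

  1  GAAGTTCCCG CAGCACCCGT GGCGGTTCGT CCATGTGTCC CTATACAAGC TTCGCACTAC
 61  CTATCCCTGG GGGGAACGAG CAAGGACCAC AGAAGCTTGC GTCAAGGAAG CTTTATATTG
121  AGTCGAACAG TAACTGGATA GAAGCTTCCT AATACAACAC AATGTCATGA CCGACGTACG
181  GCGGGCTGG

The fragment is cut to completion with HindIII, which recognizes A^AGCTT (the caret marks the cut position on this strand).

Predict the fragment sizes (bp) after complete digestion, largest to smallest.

47, 47, 46, 34, 15 bp

HindIII sites (AAGCTT) start at positions 47, 93, 108, 142.
HindIII cuts after the first base of each site, so after positions 47, 93, 108, 142.
Linear molecule, 4 cuts → 5 fragments:
  1–47 → 47 bp
  48–93 → 46 bp
  94–108 → 15 bp
  109–142 → 34 bp
  143–189 → 47 bp
Sorted largest to smallest: 47, 47, 46, 34, 15 bp.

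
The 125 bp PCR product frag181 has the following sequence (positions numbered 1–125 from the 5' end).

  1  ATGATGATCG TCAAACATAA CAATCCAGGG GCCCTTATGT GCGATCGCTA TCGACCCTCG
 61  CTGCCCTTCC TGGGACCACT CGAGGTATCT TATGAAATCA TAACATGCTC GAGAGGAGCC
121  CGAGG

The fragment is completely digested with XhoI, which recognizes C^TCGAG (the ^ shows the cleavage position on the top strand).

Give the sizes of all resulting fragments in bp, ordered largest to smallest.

79, 29, 17 bp

XhoI sites (CTCGAG) start at positions 79, 108.
XhoI cuts after the first base of each site, so after positions 79, 108.
Linear molecule, 2 cuts → 3 fragments:
  1–79 → 79 bp
  80–108 → 29 bp
  109–125 → 17 bp
Sorted largest to smallest: 79, 29, 17 bp.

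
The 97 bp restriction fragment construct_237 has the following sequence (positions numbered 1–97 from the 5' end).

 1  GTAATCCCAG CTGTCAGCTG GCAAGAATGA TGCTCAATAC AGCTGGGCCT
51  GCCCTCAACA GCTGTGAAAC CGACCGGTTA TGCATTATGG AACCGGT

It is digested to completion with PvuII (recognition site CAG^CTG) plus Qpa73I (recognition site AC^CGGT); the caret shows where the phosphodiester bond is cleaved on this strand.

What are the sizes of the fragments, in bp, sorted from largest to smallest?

PvuII sites (CAGCTG) start at positions 8, 15, 40, 59.
PvuII cuts after base 3 of each site, so after positions 10, 17, 42, 61.
Qpa73I sites (ACCGGT) start at positions 73, 92.
Qpa73I cuts after base 2 of each site, so after positions 74, 93.
Combined cut positions: 10, 17, 42, 61, 74, 93.
Linear molecule, 6 cuts → 7 fragments:
  1–10 → 10 bp
  11–17 → 7 bp
  18–42 → 25 bp
  43–61 → 19 bp
  62–74 → 13 bp
  75–93 → 19 bp
  94–97 → 4 bp
Sorted largest to smallest: 25, 19, 19, 13, 10, 7, 4 bp.

25, 19, 19, 13, 10, 7, 4 bp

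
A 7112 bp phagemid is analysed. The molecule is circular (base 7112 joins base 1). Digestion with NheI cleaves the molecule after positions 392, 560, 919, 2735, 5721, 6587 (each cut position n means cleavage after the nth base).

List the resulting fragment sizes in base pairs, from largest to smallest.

2986, 1816, 917, 866, 359, 168 bp

Circular molecule, 6 cuts → 6 fragments:
  560 − 392 = 168 bp
  919 − 560 = 359 bp
  2735 − 919 = 1816 bp
  5721 − 2735 = 2986 bp
  6587 − 5721 = 866 bp
  wrap: 7112 − 6587 + 392 = 917 bp
Sorted largest to smallest: 2986, 1816, 917, 866, 359, 168 bp.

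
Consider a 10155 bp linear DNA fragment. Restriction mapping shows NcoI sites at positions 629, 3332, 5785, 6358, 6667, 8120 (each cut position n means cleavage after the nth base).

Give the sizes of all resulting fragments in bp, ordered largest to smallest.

2703, 2453, 2035, 1453, 629, 573, 309 bp

Linear molecule, 6 cuts → 7 fragments:
  629 − 0 = 629 bp
  3332 − 629 = 2703 bp
  5785 − 3332 = 2453 bp
  6358 − 5785 = 573 bp
  6667 − 6358 = 309 bp
  8120 − 6667 = 1453 bp
  10155 − 8120 = 2035 bp
Sorted largest to smallest: 2703, 2453, 2035, 1453, 629, 573, 309 bp.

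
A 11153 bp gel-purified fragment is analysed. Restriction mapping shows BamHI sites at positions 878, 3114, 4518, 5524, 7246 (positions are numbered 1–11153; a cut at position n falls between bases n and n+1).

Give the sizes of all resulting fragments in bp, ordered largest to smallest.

Linear molecule, 5 cuts → 6 fragments:
  878 − 0 = 878 bp
  3114 − 878 = 2236 bp
  4518 − 3114 = 1404 bp
  5524 − 4518 = 1006 bp
  7246 − 5524 = 1722 bp
  11153 − 7246 = 3907 bp
Sorted largest to smallest: 3907, 2236, 1722, 1404, 1006, 878 bp.

3907, 2236, 1722, 1404, 1006, 878 bp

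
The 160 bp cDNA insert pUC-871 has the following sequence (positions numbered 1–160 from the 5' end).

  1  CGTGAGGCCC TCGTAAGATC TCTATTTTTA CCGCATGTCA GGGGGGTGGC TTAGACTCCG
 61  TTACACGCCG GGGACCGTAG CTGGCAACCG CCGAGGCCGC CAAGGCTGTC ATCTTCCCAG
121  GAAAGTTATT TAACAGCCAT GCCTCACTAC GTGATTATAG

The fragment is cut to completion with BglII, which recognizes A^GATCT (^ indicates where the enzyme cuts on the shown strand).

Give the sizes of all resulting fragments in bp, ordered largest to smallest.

The BglII site (AGATCT) starts at position 16.
BglII cuts after the first base of each site, so after position 16.
Linear molecule, 1 cut → 2 fragments:
  1–16 → 16 bp
  17–160 → 144 bp
Sorted largest to smallest: 144, 16 bp.

144, 16 bp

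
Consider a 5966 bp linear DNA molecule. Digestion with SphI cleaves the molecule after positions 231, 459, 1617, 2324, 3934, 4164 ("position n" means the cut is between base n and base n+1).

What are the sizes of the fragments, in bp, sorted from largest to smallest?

Linear molecule, 6 cuts → 7 fragments:
  231 − 0 = 231 bp
  459 − 231 = 228 bp
  1617 − 459 = 1158 bp
  2324 − 1617 = 707 bp
  3934 − 2324 = 1610 bp
  4164 − 3934 = 230 bp
  5966 − 4164 = 1802 bp
Sorted largest to smallest: 1802, 1610, 1158, 707, 231, 230, 228 bp.

1802, 1610, 1158, 707, 231, 230, 228 bp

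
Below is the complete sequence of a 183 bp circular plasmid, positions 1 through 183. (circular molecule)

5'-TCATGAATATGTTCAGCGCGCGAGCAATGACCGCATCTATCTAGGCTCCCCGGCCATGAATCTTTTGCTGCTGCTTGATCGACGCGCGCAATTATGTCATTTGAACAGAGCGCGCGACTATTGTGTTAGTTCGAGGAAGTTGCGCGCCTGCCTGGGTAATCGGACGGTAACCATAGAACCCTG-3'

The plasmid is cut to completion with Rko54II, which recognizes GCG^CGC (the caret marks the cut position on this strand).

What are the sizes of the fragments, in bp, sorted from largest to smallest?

68, 57, 32, 26 bp

Rko54II sites (GCGCGC) start at positions 16, 84, 110, 142.
Rko54II cuts after base 3 of each site, so after positions 18, 86, 112, 144.
Circular molecule, 4 cuts → 4 fragments:
  19–86 → 68 bp
  87–112 → 26 bp
  113–144 → 32 bp
  145–183 then 1–18 → 39 + 18 = 57 bp
Sorted largest to smallest: 68, 57, 32, 26 bp.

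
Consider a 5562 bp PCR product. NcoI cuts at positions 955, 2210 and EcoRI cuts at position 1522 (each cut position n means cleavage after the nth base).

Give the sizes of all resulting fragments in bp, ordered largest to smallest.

3352, 955, 688, 567 bp

Combined cut positions (sorted): 955, 1522, 2210.
Linear molecule, 3 cuts → 4 fragments:
  955 − 0 = 955 bp
  1522 − 955 = 567 bp
  2210 − 1522 = 688 bp
  5562 − 2210 = 3352 bp
Sorted largest to smallest: 3352, 955, 688, 567 bp.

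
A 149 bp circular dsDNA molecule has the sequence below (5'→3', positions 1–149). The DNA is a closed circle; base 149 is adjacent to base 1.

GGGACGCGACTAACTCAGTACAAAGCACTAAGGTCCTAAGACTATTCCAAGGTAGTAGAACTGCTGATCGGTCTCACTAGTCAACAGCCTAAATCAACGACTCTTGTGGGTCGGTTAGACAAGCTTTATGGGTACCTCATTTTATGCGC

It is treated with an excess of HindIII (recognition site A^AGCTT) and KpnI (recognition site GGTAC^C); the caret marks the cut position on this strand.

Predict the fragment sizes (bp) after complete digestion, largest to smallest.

The HindIII site (AAGCTT) starts at position 121.
HindIII cuts after the first base of each site, so after position 121.
The KpnI site (GGTACC) starts at position 131.
KpnI cuts after base 5 of each site (before the last base), so after position 135.
Combined cut positions: 121, 135.
Circular molecule, 2 cuts → 2 fragments:
  122–135 → 14 bp
  136–149 then 1–121 → 14 + 121 = 135 bp
Sorted largest to smallest: 135, 14 bp.

135, 14 bp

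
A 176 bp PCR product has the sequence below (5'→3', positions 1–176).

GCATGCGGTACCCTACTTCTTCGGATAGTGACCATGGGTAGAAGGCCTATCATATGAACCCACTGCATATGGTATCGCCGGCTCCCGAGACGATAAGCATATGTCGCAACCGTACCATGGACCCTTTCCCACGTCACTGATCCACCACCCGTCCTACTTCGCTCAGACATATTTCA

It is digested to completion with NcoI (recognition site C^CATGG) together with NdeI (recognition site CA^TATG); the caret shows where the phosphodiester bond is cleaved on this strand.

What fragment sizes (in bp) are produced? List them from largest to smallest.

NcoI sites (CCATGG) start at positions 32, 115.
NcoI cuts after the first base of each site, so after positions 32, 115.
NdeI sites (CATATG) start at positions 51, 66, 98.
NdeI cuts after base 2 of each site, so after positions 52, 67, 99.
Combined cut positions: 32, 52, 67, 99, 115.
Linear molecule, 5 cuts → 6 fragments:
  1–32 → 32 bp
  33–52 → 20 bp
  53–67 → 15 bp
  68–99 → 32 bp
  100–115 → 16 bp
  116–176 → 61 bp
Sorted largest to smallest: 61, 32, 32, 20, 16, 15 bp.

61, 32, 32, 20, 16, 15 bp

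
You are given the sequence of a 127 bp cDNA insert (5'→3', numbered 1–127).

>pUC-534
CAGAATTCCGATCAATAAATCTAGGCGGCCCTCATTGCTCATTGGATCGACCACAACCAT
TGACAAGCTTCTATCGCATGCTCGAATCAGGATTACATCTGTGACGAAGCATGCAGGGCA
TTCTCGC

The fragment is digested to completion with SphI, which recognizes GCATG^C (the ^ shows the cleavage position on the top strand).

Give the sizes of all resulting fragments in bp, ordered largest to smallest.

80, 33, 14 bp

SphI sites (GCATGC) start at positions 76, 109.
SphI cuts after base 5 of each site (before the last base), so after positions 80, 113.
Linear molecule, 2 cuts → 3 fragments:
  1–80 → 80 bp
  81–113 → 33 bp
  114–127 → 14 bp
Sorted largest to smallest: 80, 33, 14 bp.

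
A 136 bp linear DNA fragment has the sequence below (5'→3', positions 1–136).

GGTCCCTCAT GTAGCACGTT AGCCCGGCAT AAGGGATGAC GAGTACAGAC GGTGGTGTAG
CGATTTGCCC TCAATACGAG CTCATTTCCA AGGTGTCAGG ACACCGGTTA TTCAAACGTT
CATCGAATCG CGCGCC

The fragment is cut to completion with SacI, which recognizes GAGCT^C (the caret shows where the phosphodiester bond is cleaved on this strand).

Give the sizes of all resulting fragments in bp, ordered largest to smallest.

The SacI site (GAGCTC) starts at position 78.
SacI cuts after base 5 of each site (before the last base), so after position 82.
Linear molecule, 1 cut → 2 fragments:
  1–82 → 82 bp
  83–136 → 54 bp
Sorted largest to smallest: 82, 54 bp.

82, 54 bp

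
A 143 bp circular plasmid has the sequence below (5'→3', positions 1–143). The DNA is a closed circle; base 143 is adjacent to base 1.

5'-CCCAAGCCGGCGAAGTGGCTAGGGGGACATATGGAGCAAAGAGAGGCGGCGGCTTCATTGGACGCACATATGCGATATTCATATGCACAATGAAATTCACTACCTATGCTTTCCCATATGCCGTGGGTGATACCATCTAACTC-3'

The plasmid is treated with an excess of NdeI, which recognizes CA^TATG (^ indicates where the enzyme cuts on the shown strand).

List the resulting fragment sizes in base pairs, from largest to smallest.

56, 39, 35, 13 bp

NdeI sites (CATATG) start at positions 28, 67, 80, 115.
NdeI cuts after base 2 of each site, so after positions 29, 68, 81, 116.
Circular molecule, 4 cuts → 4 fragments:
  30–68 → 39 bp
  69–81 → 13 bp
  82–116 → 35 bp
  117–143 then 1–29 → 27 + 29 = 56 bp
Sorted largest to smallest: 56, 39, 35, 13 bp.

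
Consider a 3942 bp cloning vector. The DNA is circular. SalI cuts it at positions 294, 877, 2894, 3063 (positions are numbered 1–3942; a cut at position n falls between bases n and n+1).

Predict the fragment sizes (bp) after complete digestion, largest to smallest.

2017, 1173, 583, 169 bp

Circular molecule, 4 cuts → 4 fragments:
  877 − 294 = 583 bp
  2894 − 877 = 2017 bp
  3063 − 2894 = 169 bp
  wrap: 3942 − 3063 + 294 = 1173 bp
Sorted largest to smallest: 2017, 1173, 583, 169 bp.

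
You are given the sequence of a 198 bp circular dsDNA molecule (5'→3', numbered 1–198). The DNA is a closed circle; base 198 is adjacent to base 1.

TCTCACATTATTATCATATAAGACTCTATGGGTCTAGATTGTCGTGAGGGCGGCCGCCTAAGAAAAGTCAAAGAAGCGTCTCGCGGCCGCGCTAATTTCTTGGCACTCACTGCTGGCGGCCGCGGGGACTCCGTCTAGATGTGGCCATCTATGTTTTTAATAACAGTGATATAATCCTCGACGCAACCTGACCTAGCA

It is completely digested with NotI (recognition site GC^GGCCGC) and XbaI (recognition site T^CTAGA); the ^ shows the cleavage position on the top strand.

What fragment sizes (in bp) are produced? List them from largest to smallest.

97, 33, 33, 18, 17 bp

NotI sites (GCGGCCGC) start at positions 50, 83, 116.
NotI cuts after base 2 of each site, so after positions 51, 84, 117.
XbaI sites (TCTAGA) start at positions 33, 134.
XbaI cuts after the first base of each site, so after positions 33, 134.
Combined cut positions: 33, 51, 84, 117, 134.
Circular molecule, 5 cuts → 5 fragments:
  34–51 → 18 bp
  52–84 → 33 bp
  85–117 → 33 bp
  118–134 → 17 bp
  135–198 then 1–33 → 64 + 33 = 97 bp
Sorted largest to smallest: 97, 33, 33, 18, 17 bp.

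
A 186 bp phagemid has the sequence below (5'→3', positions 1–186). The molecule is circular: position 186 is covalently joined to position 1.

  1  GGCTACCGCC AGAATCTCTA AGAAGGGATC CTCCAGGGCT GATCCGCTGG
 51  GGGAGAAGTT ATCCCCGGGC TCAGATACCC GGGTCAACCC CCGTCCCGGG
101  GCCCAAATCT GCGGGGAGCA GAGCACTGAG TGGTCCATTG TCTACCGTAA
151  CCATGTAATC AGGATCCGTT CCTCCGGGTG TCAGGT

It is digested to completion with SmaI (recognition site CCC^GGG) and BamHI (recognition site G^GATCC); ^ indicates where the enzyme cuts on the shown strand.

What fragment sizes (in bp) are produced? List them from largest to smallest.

65, 50, 40, 17, 14 bp

SmaI sites (CCCGGG) start at positions 64, 78, 95.
SmaI cuts after base 3 of each site, so after positions 66, 80, 97.
BamHI sites (GGATCC) start at positions 26, 162.
BamHI cuts after the first base of each site, so after positions 26, 162.
Combined cut positions: 26, 66, 80, 97, 162.
Circular molecule, 5 cuts → 5 fragments:
  27–66 → 40 bp
  67–80 → 14 bp
  81–97 → 17 bp
  98–162 → 65 bp
  163–186 then 1–26 → 24 + 26 = 50 bp
Sorted largest to smallest: 65, 50, 40, 17, 14 bp.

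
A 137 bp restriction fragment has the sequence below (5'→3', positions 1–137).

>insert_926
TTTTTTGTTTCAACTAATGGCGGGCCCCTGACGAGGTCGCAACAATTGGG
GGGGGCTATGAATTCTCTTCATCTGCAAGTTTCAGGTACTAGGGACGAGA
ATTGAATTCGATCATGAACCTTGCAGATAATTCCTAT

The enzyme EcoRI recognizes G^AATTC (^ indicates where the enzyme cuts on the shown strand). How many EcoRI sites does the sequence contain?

GAATTC occurs starting at positions 60, 104.
EcoRI cuts at 2 sites.

2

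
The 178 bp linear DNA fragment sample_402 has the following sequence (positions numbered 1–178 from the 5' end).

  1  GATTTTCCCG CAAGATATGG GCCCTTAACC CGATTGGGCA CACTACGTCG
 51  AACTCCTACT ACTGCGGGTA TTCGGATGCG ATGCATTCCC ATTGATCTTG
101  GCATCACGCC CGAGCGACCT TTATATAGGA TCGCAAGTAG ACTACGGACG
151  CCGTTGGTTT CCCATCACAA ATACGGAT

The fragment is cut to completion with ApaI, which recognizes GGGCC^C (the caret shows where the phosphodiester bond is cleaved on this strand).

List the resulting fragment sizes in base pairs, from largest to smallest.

The ApaI site (GGGCCC) starts at position 19.
ApaI cuts after base 5 of each site (before the last base), so after position 23.
Linear molecule, 1 cut → 2 fragments:
  1–23 → 23 bp
  24–178 → 155 bp
Sorted largest to smallest: 155, 23 bp.

155, 23 bp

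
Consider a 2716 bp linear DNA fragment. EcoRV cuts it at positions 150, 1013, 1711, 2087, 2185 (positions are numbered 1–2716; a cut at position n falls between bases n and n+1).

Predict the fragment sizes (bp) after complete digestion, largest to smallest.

863, 698, 531, 376, 150, 98 bp

Linear molecule, 5 cuts → 6 fragments:
  150 − 0 = 150 bp
  1013 − 150 = 863 bp
  1711 − 1013 = 698 bp
  2087 − 1711 = 376 bp
  2185 − 2087 = 98 bp
  2716 − 2185 = 531 bp
Sorted largest to smallest: 863, 698, 531, 376, 150, 98 bp.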